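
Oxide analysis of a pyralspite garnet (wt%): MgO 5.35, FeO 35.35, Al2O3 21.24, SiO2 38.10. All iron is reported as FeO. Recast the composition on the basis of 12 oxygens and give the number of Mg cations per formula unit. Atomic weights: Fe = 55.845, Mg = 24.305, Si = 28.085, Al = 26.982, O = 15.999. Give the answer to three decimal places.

0.633 Mg apfu

MgO (M=40.304): mol = 0.13274; Mg = 0.13274, O = 0.13274.
FeO (M=71.844): mol = 0.49204; Fe = 0.49204, O = 0.49204.
Al2O3 (M=101.961): mol = 0.20831; Al = 0.41662, O = 0.62493.
SiO2 (M=60.083): mol = 0.63412; Si = 0.63412, O = 1.26824.
ΣO = 2.51795; factor = 12/ΣO = 4.76578.
Mg apfu = 0.13274 × 4.76578 = 0.633.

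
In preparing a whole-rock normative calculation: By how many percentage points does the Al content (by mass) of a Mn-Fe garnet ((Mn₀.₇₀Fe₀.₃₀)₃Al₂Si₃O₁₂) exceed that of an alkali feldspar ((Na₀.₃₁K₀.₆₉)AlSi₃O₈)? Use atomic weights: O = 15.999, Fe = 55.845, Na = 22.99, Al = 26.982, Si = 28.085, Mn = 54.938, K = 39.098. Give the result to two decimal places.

1.01 percentage points

Al in (Mn₀.₇₀Fe₀.₃₀)₃Al₂Si₃O₁₂: molar mass 495.837 g/mol; 2×26.982 = 53.964 g → 10.88 wt%.
Al in (Na₀.₃₁K₀.₆₉)AlSi₃O₈: molar mass 273.334 g/mol; 1×26.982 = 26.982 g → 9.87 wt%.
Difference = 10.88 − 9.87 = 1.01 percentage points.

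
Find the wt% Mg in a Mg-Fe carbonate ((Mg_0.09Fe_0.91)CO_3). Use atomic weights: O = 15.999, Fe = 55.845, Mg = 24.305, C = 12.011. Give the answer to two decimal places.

M((Mg_0.09Fe_0.91)CO_3) = 113.014 g/mol.
Mg contributes 0.09 × 24.305 = 2.187 g per mole.
2.187/113.014 = 0.0194 → 1.94%.

1.94 weight percent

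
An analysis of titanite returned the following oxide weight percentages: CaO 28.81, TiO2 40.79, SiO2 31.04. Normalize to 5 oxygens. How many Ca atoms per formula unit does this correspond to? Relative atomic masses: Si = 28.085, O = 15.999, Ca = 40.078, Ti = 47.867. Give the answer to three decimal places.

CaO (M=56.077): mol = 0.51376; Ca = 0.51376, O = 0.51376.
TiO2 (M=79.865): mol = 0.51074; Ti = 0.51074, O = 1.02148.
SiO2 (M=60.083): mol = 0.51662; Si = 0.51662, O = 1.03324.
ΣO = 2.56848; factor = 5/ΣO = 1.94668.
Ca apfu = 0.51376 × 1.94668 = 1.000.

1.000 Ca apfu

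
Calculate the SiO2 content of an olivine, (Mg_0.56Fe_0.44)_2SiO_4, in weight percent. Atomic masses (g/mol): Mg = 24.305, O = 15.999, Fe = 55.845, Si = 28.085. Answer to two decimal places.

35.67 wt%

Molar mass of (Mg_0.56Fe_0.44)_2SiO_4 = 1.12×24.305 + 0.88×55.845 + 1×28.085 + 4×15.999 = 168.446 g/mol.
Each formula unit contains 1 Si, equivalent to 1/1 = 1.0000 mol SiO2.
M(SiO2) = 1×28.085 + 2×15.999 = 60.083 g/mol.
Mass of SiO2 per formula unit = 1.0000 × 60.083 = 60.083 g.
SiO2 wt% = 60.083 / 168.446 × 100 = 35.67%.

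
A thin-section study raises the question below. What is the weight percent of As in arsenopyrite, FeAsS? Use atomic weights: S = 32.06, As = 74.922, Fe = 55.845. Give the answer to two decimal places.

46.01 wt%

Formula mass = 1*55.845 + 1*74.922 + 1*32.06 = 162.827 g/mol, of which 74.922 g is As.
So As makes up 74.922/162.827 = 0.4601 of the mass, i.e. 46.01%.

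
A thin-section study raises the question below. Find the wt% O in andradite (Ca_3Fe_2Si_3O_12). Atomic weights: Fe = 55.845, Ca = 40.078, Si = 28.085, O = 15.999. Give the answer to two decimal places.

37.78 mass %

Formula mass = 3·40.078 + 2·55.845 + 3·28.085 + 12·15.999 = 508.167 g/mol, of which 191.988 g is O.
So O makes up 191.988/508.167 = 0.3778 of the mass, i.e. 37.78%.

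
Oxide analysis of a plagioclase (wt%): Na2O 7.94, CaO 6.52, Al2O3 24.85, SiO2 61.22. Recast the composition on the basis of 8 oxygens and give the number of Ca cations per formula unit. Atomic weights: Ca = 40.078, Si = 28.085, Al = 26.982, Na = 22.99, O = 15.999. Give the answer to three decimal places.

Na2O: 7.94/61.979 = 0.12811 mol → 0.25622 mol Na, 0.12811 mol O.
CaO: 6.52/56.077 = 0.11627 mol → 0.11627 mol Ca, 0.11627 mol O.
Al2O3: 24.85/101.961 = 0.24372 mol → 0.48744 mol Al, 0.73116 mol O.
SiO2: 61.22/60.083 = 1.01892 mol → 1.01892 mol Si, 2.03784 mol O.
Total oxygen = 3.01338 mol. Normalization factor = 8/3.01338 = 2.65483.
Ca per 8 O = 0.11627 × 2.65483 = 0.309.

0.309 Ca apfu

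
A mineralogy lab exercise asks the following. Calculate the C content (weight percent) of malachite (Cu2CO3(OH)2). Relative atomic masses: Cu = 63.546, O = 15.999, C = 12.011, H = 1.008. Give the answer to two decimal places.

5.43 weight percent

Formula mass = 2*63.546 + 1*12.011 + 5*15.999 + 2*1.008 = 221.114 g/mol, of which 12.011 g is C.
So C makes up 12.011/221.114 = 0.0543 of the mass, i.e. 5.43%.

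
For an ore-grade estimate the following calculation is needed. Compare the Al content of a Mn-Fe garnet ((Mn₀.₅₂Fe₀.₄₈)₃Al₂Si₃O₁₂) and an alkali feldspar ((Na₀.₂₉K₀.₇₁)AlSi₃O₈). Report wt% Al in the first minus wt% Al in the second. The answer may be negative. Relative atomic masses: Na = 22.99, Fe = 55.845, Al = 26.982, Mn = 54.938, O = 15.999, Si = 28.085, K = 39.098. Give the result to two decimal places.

1.01 percentage points

M((Mn₀.₅₂Fe₀.₄₈)₃Al₂Si₃O₁₂) = 496.327 g/mol, so wt% Al = 53.964/496.327 × 100 = 10.87%.
M((Na₀.₂₉K₀.₇₁)AlSi₃O₈) = 273.656 g/mol, so wt% Al = 26.982/273.656 × 100 = 9.86%.
10.87 − 9.86 = 1.01 pp.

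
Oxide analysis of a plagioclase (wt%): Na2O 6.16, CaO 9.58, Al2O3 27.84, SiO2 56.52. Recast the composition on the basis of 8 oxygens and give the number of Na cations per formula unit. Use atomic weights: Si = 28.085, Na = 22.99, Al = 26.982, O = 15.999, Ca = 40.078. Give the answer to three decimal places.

0.535 Na apfu

Na2O: 6.16/61.979 = 0.09939 mol → 0.19878 mol Na, 0.09939 mol O.
CaO: 9.58/56.077 = 0.17084 mol → 0.17084 mol Ca, 0.17084 mol O.
Al2O3: 27.84/101.961 = 0.27305 mol → 0.54610 mol Al, 0.81915 mol O.
SiO2: 56.52/60.083 = 0.94070 mol → 0.94070 mol Si, 1.88140 mol O.
Total oxygen = 2.97078 mol. Normalization factor = 8/2.97078 = 2.69290.
Na per 8 O = 0.19878 × 2.69290 = 0.535.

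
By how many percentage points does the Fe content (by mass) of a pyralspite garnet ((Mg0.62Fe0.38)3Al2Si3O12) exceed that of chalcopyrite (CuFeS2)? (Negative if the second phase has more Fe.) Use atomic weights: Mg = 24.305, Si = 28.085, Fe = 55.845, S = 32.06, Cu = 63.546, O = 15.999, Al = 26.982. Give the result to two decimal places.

Fe in (Mg0.62Fe0.38)3Al2Si3O12: molar mass 439.078 g/mol; 1.14×55.845 = 63.663 g → 14.50 wt%.
Fe in CuFeS2: molar mass 183.511 g/mol; 1×55.845 = 55.845 g → 30.43 wt%.
Difference = 14.50 − 30.43 = -15.93 percentage points.

-15.93 percentage points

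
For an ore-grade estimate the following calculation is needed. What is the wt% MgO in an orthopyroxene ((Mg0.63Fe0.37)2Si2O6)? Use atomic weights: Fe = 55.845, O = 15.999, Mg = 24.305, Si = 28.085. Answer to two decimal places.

22.66 wt%

M((Mg0.63Fe0.37)2Si2O6) = 224.114 g/mol; M(MgO) = 40.304 g/mol.
Moles MgO per formula unit = 1.26 Mg ÷ 1 = 1.2600.
MgO fraction = (1.2600 × 40.304) / 224.114 = 50.783/224.114 = 0.2266.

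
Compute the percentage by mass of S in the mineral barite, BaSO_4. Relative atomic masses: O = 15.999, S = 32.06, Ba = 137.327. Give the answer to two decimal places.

13.74 weight percent

M(BaSO_4) = 233.383 g/mol.
S contributes 1 × 32.06 = 32.060 g per mole.
32.060/233.383 = 0.1374 → 13.74%.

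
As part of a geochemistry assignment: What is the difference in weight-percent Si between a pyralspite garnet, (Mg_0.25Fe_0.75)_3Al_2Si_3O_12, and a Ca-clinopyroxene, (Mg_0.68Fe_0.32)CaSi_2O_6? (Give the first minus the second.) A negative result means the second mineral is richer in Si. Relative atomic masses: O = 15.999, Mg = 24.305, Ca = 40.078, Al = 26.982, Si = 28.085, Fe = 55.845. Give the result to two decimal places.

Si in (Mg_0.25Fe_0.75)_3Al_2Si_3O_12: molar mass 474.087 g/mol; 3×28.085 = 84.255 g → 17.77 wt%.
Si in (Mg_0.68Fe_0.32)CaSi_2O_6: molar mass 226.640 g/mol; 2×28.085 = 56.170 g → 24.78 wt%.
Difference = 17.77 − 24.78 = -7.01 percentage points.

-7.01 percentage points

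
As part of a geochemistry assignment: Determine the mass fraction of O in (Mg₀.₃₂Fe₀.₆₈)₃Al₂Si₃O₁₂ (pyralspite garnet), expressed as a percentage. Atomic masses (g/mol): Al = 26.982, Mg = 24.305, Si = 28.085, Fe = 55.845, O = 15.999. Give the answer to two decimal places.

41.07 mass %

Molar mass of (Mg₀.₃₂Fe₀.₆₈)₃Al₂Si₃O₁₂: 0.96·24.305 + 2.04·55.845 + 2·26.982 + 3·28.085 + 12·15.999 = 467.464 g/mol.
Mass of O per formula unit: 12 × 15.999 = 191.988 g.
Weight fraction O = 191.988 / 467.464 = 0.4107.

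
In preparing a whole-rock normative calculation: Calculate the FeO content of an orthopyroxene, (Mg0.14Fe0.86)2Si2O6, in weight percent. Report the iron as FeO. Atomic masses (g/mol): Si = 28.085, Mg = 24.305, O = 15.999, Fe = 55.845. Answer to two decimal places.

Formula mass = 255.023 g/mol.
1.72 Fe → 1.7200 mol FeO per formula unit; M(FeO) = 71.844, so FeO mass = 123.572 g.
123.572/255.023 × 100 = 48.46 wt%.

48.46 wt%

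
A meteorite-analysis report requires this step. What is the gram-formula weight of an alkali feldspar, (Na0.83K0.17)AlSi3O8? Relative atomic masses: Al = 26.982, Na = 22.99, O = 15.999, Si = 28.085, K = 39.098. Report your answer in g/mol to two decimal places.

264.96 g/mol

Na: 0.83 × 22.99 = 19.0817
K: 0.17 × 39.098 = 6.6467
Al: 1 × 26.982 = 26.9820
Si: 3 × 28.085 = 84.2550
O: 8 × 15.999 = 127.9920
Summing the contributions gives the formula mass.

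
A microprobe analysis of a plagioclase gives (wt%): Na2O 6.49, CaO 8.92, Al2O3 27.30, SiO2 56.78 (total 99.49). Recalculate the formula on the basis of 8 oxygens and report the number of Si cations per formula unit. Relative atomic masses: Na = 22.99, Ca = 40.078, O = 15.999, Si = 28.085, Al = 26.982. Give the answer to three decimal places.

2.557 Si apfu

6.49 wt% Na2O ÷ 61.979 g/mol = 0.10471 mol, giving 0.20942 Na and 0.10471 O.
8.92 wt% CaO ÷ 56.077 g/mol = 0.15907 mol, giving 0.15907 Ca and 0.15907 O.
27.30 wt% Al2O3 ÷ 101.961 g/mol = 0.26775 mol, giving 0.53550 Al and 0.80325 O.
56.78 wt% SiO2 ÷ 60.083 g/mol = 0.94503 mol, giving 0.94503 Si and 1.89006 O.
Oxygen sums to 2.95709; scaling by 8/2.95709 = 2.70536 puts the formula on 8 O.
Si: 0.94503 × 2.70536 = 2.557 atoms per formula unit.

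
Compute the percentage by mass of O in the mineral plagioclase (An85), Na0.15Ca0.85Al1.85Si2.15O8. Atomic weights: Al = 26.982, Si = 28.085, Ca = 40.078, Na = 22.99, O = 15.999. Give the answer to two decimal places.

46.41 mass %

M(Na0.15Ca0.85Al1.85Si2.15O8) = 275.806 g/mol.
O contributes 8 × 15.999 = 127.992 g per mole.
127.992/275.806 = 0.4641 → 46.41%.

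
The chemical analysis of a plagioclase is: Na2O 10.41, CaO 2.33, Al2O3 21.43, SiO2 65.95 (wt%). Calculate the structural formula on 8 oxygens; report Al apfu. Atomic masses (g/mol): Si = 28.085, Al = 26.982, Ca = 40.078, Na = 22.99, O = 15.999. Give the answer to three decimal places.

10.41 wt% Na2O ÷ 61.979 g/mol = 0.16796 mol, giving 0.33592 Na and 0.16796 O.
2.33 wt% CaO ÷ 56.077 g/mol = 0.04155 mol, giving 0.04155 Ca and 0.04155 O.
21.43 wt% Al2O3 ÷ 101.961 g/mol = 0.21018 mol, giving 0.42036 Al and 0.63054 O.
65.95 wt% SiO2 ÷ 60.083 g/mol = 1.09765 mol, giving 1.09765 Si and 2.19530 O.
Oxygen sums to 3.03535; scaling by 8/3.03535 = 2.63561 puts the formula on 8 O.
Al: 0.42036 × 2.63561 = 1.108 atoms per formula unit.

1.108 Al apfu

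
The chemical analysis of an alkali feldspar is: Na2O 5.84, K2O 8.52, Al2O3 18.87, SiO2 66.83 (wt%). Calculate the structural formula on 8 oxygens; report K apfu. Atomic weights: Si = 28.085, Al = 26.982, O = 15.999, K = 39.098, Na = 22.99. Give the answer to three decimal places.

Na2O (M=61.979): mol = 0.09423; Na = 0.18846, O = 0.09423.
K2O (M=94.195): mol = 0.09045; K = 0.18090, O = 0.09045.
Al2O3 (M=101.961): mol = 0.18507; Al = 0.37014, O = 0.55521.
SiO2 (M=60.083): mol = 1.11229; Si = 1.11229, O = 2.22458.
ΣO = 2.96447; factor = 8/ΣO = 2.69863.
K apfu = 0.18090 × 2.69863 = 0.488.

0.488 K apfu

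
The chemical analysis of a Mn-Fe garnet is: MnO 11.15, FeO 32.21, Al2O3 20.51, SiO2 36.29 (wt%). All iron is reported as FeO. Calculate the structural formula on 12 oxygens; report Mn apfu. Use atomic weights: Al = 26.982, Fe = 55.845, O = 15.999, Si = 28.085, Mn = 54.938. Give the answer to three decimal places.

11.15 wt% MnO ÷ 70.937 g/mol = 0.15718 mol, giving 0.15718 Mn and 0.15718 O.
32.21 wt% FeO ÷ 71.844 g/mol = 0.44833 mol, giving 0.44833 Fe and 0.44833 O.
20.51 wt% Al2O3 ÷ 101.961 g/mol = 0.20116 mol, giving 0.40232 Al and 0.60348 O.
36.29 wt% SiO2 ÷ 60.083 g/mol = 0.60400 mol, giving 0.60400 Si and 1.20800 O.
Oxygen sums to 2.41699; scaling by 12/2.41699 = 4.96485 puts the formula on 12 O.
Mn: 0.15718 × 4.96485 = 0.780 atoms per formula unit.

0.780 Mn apfu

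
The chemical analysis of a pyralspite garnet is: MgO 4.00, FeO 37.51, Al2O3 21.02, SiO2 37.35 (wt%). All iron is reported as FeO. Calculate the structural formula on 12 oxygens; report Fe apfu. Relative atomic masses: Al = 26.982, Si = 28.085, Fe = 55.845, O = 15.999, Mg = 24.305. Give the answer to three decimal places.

MgO: 4.00/40.304 = 0.09925 mol → 0.09925 mol Mg, 0.09925 mol O.
FeO: 37.51/71.844 = 0.52210 mol → 0.52210 mol Fe, 0.52210 mol O.
Al2O3: 21.02/101.961 = 0.20616 mol → 0.41232 mol Al, 0.61848 mol O.
SiO2: 37.35/60.083 = 0.62164 mol → 0.62164 mol Si, 1.24328 mol O.
Total oxygen = 2.48311 mol. Normalization factor = 12/2.48311 = 4.83265.
Fe per 12 O = 0.52210 × 4.83265 = 2.523.

2.523 Fe apfu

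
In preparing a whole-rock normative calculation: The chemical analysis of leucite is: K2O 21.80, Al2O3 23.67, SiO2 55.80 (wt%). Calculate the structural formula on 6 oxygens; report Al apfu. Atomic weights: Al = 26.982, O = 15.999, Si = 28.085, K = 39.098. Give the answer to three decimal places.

K2O: 21.80/94.195 = 0.23143 mol → 0.46286 mol K, 0.23143 mol O.
Al2O3: 23.67/101.961 = 0.23215 mol → 0.46430 mol Al, 0.69645 mol O.
SiO2: 55.80/60.083 = 0.92872 mol → 0.92872 mol Si, 1.85744 mol O.
Total oxygen = 2.78532 mol. Normalization factor = 6/2.78532 = 2.15415.
Al per 6 O = 0.46430 × 2.15415 = 1.000.

1.000 Al apfu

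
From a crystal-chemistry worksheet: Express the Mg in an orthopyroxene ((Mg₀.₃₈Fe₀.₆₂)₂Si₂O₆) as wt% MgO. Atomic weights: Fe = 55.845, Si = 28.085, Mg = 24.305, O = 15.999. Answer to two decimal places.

12.77 wt%

M((Mg₀.₃₈Fe₀.₆₂)₂Si₂O₆) = 239.884 g/mol; M(MgO) = 40.304 g/mol.
Moles MgO per formula unit = 0.76 Mg ÷ 1 = 0.7600.
MgO fraction = (0.7600 × 40.304) / 239.884 = 30.631/239.884 = 0.1277.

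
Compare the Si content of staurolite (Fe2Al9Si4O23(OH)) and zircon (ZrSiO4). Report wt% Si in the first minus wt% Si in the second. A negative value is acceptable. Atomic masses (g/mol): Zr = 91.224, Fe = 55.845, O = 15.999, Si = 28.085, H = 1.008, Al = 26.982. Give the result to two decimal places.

M(Fe2Al9Si4O23(OH)) = 851.852 g/mol, so wt% Si = 112.340/851.852 × 100 = 13.19%.
M(ZrSiO4) = 183.305 g/mol, so wt% Si = 28.085/183.305 × 100 = 15.32%.
13.19 − 15.32 = -2.13 pp.

-2.13 percentage points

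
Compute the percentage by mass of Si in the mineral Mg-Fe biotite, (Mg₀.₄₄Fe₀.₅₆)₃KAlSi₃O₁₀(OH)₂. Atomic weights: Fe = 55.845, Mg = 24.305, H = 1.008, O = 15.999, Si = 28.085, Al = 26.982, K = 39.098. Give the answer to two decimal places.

17.92 mass %

Molar mass of (Mg₀.₄₄Fe₀.₅₆)₃KAlSi₃O₁₀(OH)₂: 1.32·24.305 + 1.68·55.845 + 1·39.098 + 1·26.982 + 3·28.085 + 12·15.999 + 2·1.008 = 470.241 g/mol.
Mass of Si per formula unit: 3 × 28.085 = 84.255 g.
Weight fraction Si = 84.255 / 470.241 = 0.1792.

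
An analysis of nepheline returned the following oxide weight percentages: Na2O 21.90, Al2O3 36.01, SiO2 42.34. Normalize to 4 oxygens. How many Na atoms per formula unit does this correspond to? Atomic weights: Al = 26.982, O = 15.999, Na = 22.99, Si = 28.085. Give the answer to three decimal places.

1.002 Na apfu

Na2O (M=61.979): mol = 0.35335; Na = 0.70670, O = 0.35335.
Al2O3 (M=101.961): mol = 0.35317; Al = 0.70634, O = 1.05951.
SiO2 (M=60.083): mol = 0.70469; Si = 0.70469, O = 1.40938.
ΣO = 2.82224; factor = 4/ΣO = 1.41731.
Na apfu = 0.70670 × 1.41731 = 1.002.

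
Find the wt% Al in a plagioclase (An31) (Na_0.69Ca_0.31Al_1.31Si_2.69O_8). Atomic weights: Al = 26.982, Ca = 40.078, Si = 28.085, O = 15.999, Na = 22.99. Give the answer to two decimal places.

Molar mass of Na_0.69Ca_0.31Al_1.31Si_2.69O_8: 0.69×22.99 + 0.31×40.078 + 1.31×26.982 + 2.69×28.085 + 8×15.999 = 267.174 g/mol.
Mass of Al per formula unit: 1.31 × 26.982 = 35.346 g.
Weight fraction Al = 35.346 / 267.174 = 0.1323.

13.23 weight percent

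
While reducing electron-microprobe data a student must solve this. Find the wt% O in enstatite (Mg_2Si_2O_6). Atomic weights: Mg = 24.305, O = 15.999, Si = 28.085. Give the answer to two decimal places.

M(Mg_2Si_2O_6) = 200.774 g/mol.
O contributes 6 × 15.999 = 95.994 g per mole.
95.994/200.774 = 0.4781 → 47.81%.

47.81 mass %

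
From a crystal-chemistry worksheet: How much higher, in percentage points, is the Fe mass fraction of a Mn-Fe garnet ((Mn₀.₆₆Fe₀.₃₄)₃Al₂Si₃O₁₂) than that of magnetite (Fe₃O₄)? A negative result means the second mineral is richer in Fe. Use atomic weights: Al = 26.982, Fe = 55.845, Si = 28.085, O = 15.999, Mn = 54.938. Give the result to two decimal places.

Fe in (Mn₀.₆₆Fe₀.₃₄)₃Al₂Si₃O₁₂: molar mass 495.946 g/mol; 1.02×55.845 = 56.962 g → 11.49 wt%.
Fe in Fe₃O₄: molar mass 231.531 g/mol; 3×55.845 = 167.535 g → 72.36 wt%.
Difference = 11.49 − 72.36 = -60.87 percentage points.

-60.87 percentage points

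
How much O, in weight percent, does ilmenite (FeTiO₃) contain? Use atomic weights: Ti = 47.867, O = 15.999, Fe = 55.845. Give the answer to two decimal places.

Formula mass = 1×55.845 + 1×47.867 + 3×15.999 = 151.709 g/mol, of which 47.997 g is O.
So O makes up 47.997/151.709 = 0.3164 of the mass, i.e. 31.64%.

31.64 weight percent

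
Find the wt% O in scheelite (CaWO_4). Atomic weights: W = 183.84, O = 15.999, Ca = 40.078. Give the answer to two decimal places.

Molar mass of CaWO_4: 1*40.078 + 1*183.84 + 4*15.999 = 287.914 g/mol.
Mass of O per formula unit: 4 × 15.999 = 63.996 g.
Weight fraction O = 63.996 / 287.914 = 0.2223.

22.23 weight percent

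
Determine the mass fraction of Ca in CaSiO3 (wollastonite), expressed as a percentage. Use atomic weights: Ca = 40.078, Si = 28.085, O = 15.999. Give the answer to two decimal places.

Formula mass = 1*40.078 + 1*28.085 + 3*15.999 = 116.160 g/mol, of which 40.078 g is Ca.
So Ca makes up 40.078/116.160 = 0.3450 of the mass, i.e. 34.50%.

34.50 mass %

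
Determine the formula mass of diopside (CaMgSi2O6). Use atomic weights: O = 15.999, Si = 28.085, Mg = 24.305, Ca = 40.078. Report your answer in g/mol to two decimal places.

216.55 g/mol

Ca: 1 × 40.078 = 40.0780
Mg: 1 × 24.305 = 24.3050
Si: 2 × 28.085 = 56.1700
O: 6 × 15.999 = 95.9940
Summing the contributions gives the formula mass.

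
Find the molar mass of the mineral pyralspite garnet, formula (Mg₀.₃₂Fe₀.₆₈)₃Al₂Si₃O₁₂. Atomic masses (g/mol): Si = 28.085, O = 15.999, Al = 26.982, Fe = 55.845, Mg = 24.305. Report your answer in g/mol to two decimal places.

The formula mass is the sum 0.96(24.305) + 2.04(55.845) + 2(26.982) + 3(28.085) + 12(15.999).

467.46 g/mol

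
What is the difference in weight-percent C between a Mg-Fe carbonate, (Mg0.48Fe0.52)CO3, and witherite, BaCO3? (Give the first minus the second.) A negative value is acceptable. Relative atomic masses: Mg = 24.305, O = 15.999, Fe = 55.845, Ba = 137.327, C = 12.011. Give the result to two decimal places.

5.84 percentage points

First mineral: 12.011 g C in 100.714 g formula = 11.93 wt% C.
Second mineral: 12.011 g C in 197.335 g formula = 6.09 wt% C.
11.93% − 6.09% gives a difference of 5.84 percentage points.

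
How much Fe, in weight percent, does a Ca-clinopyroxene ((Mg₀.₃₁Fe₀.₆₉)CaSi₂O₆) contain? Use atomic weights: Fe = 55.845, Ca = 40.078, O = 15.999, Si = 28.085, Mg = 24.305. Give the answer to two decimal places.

16.17 weight percent

Molar mass of (Mg₀.₃₁Fe₀.₆₉)CaSi₂O₆: 0.31·24.305 + 0.69·55.845 + 1·40.078 + 2·28.085 + 6·15.999 = 238.310 g/mol.
Mass of Fe per formula unit: 0.69 × 55.845 = 38.533 g.
Weight fraction Fe = 38.533 / 238.310 = 0.1617.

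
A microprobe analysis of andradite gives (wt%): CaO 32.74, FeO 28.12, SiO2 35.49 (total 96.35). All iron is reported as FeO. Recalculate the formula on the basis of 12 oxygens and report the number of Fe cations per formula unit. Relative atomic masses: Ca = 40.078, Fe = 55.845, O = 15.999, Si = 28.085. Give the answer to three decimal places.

32.74 wt% CaO ÷ 56.077 g/mol = 0.58384 mol, giving 0.58384 Ca and 0.58384 O.
28.12 wt% FeO ÷ 71.844 g/mol = 0.39140 mol, giving 0.39140 Fe and 0.39140 O.
35.49 wt% SiO2 ÷ 60.083 g/mol = 0.59068 mol, giving 0.59068 Si and 1.18136 O.
Oxygen sums to 2.15660; scaling by 12/2.15660 = 5.56431 puts the formula on 12 O.
Fe: 0.39140 × 5.56431 = 2.178 atoms per formula unit.

2.178 Fe apfu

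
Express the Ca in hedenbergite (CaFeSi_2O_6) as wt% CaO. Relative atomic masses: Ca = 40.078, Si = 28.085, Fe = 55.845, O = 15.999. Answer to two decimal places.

Molar mass of CaFeSi_2O_6 = 1*40.078 + 1*55.845 + 2*28.085 + 6*15.999 = 248.087 g/mol.
Each formula unit contains 1 Ca, equivalent to 1/1 = 1.0000 mol CaO.
M(CaO) = 1×40.078 + 1×15.999 = 56.077 g/mol.
Mass of CaO per formula unit = 1.0000 × 56.077 = 56.077 g.
CaO wt% = 56.077 / 248.087 × 100 = 22.60%.

22.60 wt%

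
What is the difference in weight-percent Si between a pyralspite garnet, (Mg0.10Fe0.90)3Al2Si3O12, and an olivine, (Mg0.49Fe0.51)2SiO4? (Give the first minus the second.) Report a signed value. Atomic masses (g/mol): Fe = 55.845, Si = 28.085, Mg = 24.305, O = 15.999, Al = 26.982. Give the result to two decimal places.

1.01 percentage points

Si in (Mg0.10Fe0.90)3Al2Si3O12: molar mass 488.280 g/mol; 3×28.085 = 84.255 g → 17.26 wt%.
Si in (Mg0.49Fe0.51)2SiO4: molar mass 172.862 g/mol; 1×28.085 = 28.085 g → 16.25 wt%.
Difference = 17.26 − 16.25 = 1.01 percentage points.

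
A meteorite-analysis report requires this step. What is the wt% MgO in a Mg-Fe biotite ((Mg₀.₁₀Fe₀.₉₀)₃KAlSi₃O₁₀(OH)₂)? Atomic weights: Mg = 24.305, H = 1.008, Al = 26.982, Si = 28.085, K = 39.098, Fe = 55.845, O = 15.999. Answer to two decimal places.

2.41 wt%

Formula mass = 502.412 g/mol.
0.30 Mg → 0.3000 mol MgO per formula unit; M(MgO) = 40.304, so MgO mass = 12.091 g.
12.091/502.412 × 100 = 2.41 wt%.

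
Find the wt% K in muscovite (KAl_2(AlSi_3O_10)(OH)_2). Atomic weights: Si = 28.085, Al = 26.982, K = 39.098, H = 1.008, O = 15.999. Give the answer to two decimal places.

9.82 weight percent

M(KAl_2(AlSi_3O_10)(OH)_2) = 398.303 g/mol.
K contributes 1 × 39.098 = 39.098 g per mole.
39.098/398.303 = 0.0982 → 9.82%.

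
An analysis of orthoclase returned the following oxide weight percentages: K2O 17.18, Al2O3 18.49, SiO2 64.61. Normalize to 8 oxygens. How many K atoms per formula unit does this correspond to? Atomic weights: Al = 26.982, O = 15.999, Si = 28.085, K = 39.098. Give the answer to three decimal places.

17.18 wt% K2O ÷ 94.195 g/mol = 0.18239 mol, giving 0.36478 K and 0.18239 O.
18.49 wt% Al2O3 ÷ 101.961 g/mol = 0.18134 mol, giving 0.36268 Al and 0.54402 O.
64.61 wt% SiO2 ÷ 60.083 g/mol = 1.07535 mol, giving 1.07535 Si and 2.15070 O.
Oxygen sums to 2.87711; scaling by 8/2.87711 = 2.78057 puts the formula on 8 O.
K: 0.36478 × 2.78057 = 1.014 atoms per formula unit.

1.014 K apfu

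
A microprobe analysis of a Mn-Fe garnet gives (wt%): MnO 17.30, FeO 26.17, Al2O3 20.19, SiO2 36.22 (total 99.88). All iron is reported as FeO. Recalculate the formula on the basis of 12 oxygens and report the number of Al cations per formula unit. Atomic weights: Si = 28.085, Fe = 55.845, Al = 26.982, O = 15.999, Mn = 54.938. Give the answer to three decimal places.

17.30 wt% MnO ÷ 70.937 g/mol = 0.24388 mol, giving 0.24388 Mn and 0.24388 O.
26.17 wt% FeO ÷ 71.844 g/mol = 0.36426 mol, giving 0.36426 Fe and 0.36426 O.
20.19 wt% Al2O3 ÷ 101.961 g/mol = 0.19802 mol, giving 0.39604 Al and 0.59406 O.
36.22 wt% SiO2 ÷ 60.083 g/mol = 0.60283 mol, giving 0.60283 Si and 1.20566 O.
Oxygen sums to 2.40786; scaling by 12/2.40786 = 4.98368 puts the formula on 12 O.
Al: 0.39604 × 4.98368 = 1.974 atoms per formula unit.

1.974 Al apfu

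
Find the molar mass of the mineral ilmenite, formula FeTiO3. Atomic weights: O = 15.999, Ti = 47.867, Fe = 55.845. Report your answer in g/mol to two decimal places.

151.71 g/mol

Fe: 1 × 55.845 = 55.8450
Ti: 1 × 47.867 = 47.8670
O: 3 × 15.999 = 47.9970
Summing the contributions gives the formula mass.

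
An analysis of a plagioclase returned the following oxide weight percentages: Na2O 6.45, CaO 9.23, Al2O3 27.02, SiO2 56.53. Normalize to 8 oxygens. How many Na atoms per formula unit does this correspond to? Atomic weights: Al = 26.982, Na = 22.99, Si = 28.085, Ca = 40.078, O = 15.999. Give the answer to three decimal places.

0.565 Na apfu

Na2O: 6.45/61.979 = 0.10407 mol → 0.20814 mol Na, 0.10407 mol O.
CaO: 9.23/56.077 = 0.16460 mol → 0.16460 mol Ca, 0.16460 mol O.
Al2O3: 27.02/101.961 = 0.26500 mol → 0.53000 mol Al, 0.79500 mol O.
SiO2: 56.53/60.083 = 0.94087 mol → 0.94087 mol Si, 1.88174 mol O.
Total oxygen = 2.94541 mol. Normalization factor = 8/2.94541 = 2.71609.
Na per 8 O = 0.20814 × 2.71609 = 0.565.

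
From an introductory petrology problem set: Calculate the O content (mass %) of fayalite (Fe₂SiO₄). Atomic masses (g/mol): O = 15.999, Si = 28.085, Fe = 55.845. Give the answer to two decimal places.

31.41 mass %

M(Fe₂SiO₄) = 203.771 g/mol.
O contributes 4 × 15.999 = 63.996 g per mole.
63.996/203.771 = 0.3141 → 31.41%.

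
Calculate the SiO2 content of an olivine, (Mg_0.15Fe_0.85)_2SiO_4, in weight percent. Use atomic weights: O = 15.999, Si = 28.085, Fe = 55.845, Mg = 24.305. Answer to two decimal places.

Molar mass of (Mg_0.15Fe_0.85)_2SiO_4 = 0.30·24.305 + 1.70·55.845 + 1·28.085 + 4·15.999 = 194.309 g/mol.
Each formula unit contains 1 Si, equivalent to 1/1 = 1.0000 mol SiO2.
M(SiO2) = 1×28.085 + 2×15.999 = 60.083 g/mol.
Mass of SiO2 per formula unit = 1.0000 × 60.083 = 60.083 g.
SiO2 wt% = 60.083 / 194.309 × 100 = 30.92%.

30.92 wt%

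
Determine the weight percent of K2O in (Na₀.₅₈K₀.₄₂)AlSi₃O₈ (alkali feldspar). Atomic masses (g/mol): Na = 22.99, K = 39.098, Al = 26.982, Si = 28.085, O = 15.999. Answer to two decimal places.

7.35 wt%

Molar mass of (Na₀.₅₈K₀.₄₂)AlSi₃O₈ = 0.58·22.99 + 0.42·39.098 + 1·26.982 + 3·28.085 + 8·15.999 = 268.984 g/mol.
Each formula unit contains 0.42 K, equivalent to 0.42/2 = 0.2100 mol K2O.
M(K2O) = 2×39.098 + 1×15.999 = 94.195 g/mol.
Mass of K2O per formula unit = 0.2100 × 94.195 = 19.781 g.
K2O wt% = 19.781 / 268.984 × 100 = 7.35%.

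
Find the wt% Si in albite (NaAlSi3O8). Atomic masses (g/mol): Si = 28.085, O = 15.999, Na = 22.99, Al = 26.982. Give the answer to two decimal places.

32.13 mass %

Formula mass = 1·22.99 + 1·26.982 + 3·28.085 + 8·15.999 = 262.219 g/mol, of which 84.255 g is Si.
So Si makes up 84.255/262.219 = 0.3213 of the mass, i.e. 32.13%.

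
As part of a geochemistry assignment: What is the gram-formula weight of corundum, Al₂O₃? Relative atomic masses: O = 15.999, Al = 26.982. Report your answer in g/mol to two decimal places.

101.96 g/mol

The formula mass is the sum 2*26.982 + 3*15.999.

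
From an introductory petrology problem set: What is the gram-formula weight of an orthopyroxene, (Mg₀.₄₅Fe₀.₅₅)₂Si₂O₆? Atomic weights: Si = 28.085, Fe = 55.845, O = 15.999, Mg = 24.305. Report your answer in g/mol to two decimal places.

235.47 g/mol

The formula mass is the sum 0.90·24.305 + 1.10·55.845 + 2·28.085 + 6·15.999.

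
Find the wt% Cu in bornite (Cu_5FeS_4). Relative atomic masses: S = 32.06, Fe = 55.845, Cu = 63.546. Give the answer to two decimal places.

63.32 wt%

M(Cu_5FeS_4) = 501.815 g/mol.
Cu contributes 5 × 63.546 = 317.730 g per mole.
317.730/501.815 = 0.6332 → 63.32%.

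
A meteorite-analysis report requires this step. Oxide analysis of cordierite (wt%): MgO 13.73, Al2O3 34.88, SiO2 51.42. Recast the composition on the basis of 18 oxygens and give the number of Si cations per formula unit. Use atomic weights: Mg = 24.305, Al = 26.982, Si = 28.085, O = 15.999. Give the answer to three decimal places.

5.004 Si apfu

MgO: 13.73/40.304 = 0.34066 mol → 0.34066 mol Mg, 0.34066 mol O.
Al2O3: 34.88/101.961 = 0.34209 mol → 0.68418 mol Al, 1.02627 mol O.
SiO2: 51.42/60.083 = 0.85582 mol → 0.85582 mol Si, 1.71164 mol O.
Total oxygen = 3.07857 mol. Normalization factor = 18/3.07857 = 5.84687.
Si per 18 O = 0.85582 × 5.84687 = 5.004.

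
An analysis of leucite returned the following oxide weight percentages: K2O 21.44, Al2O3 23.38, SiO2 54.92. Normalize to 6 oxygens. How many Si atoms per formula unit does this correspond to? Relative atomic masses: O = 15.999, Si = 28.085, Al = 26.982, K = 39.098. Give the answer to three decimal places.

1.999 Si apfu

K2O (M=94.195): mol = 0.22761; K = 0.45522, O = 0.22761.
Al2O3 (M=101.961): mol = 0.22930; Al = 0.45860, O = 0.68790.
SiO2 (M=60.083): mol = 0.91407; Si = 0.91407, O = 1.82814.
ΣO = 2.74365; factor = 6/ΣO = 2.18687.
Si apfu = 0.91407 × 2.18687 = 1.999.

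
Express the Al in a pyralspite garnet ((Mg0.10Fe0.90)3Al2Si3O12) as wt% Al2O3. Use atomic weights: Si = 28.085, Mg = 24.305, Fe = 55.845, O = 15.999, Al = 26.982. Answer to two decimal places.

Formula mass = 488.280 g/mol.
2 Al → 1.0000 mol Al2O3 per formula unit; M(Al2O3) = 101.961, so Al2O3 mass = 101.961 g.
101.961/488.280 × 100 = 20.88 wt%.

20.88 wt%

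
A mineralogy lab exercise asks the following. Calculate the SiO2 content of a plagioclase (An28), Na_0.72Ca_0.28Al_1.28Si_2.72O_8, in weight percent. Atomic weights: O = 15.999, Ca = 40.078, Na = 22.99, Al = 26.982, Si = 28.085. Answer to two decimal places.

M(Na_0.72Ca_0.28Al_1.28Si_2.72O_8) = 266.695 g/mol; M(SiO2) = 60.083 g/mol.
Moles SiO2 per formula unit = 2.72 Si ÷ 1 = 2.7200.
SiO2 fraction = (2.7200 × 60.083) / 266.695 = 163.426/266.695 = 0.6128.

61.28 wt%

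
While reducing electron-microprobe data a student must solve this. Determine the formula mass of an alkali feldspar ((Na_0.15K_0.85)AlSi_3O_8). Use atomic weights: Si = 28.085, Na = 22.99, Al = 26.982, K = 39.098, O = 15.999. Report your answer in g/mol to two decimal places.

275.91 g/mol

M = 0.15*22.99 + 0.85*39.098 + 1*26.982 + 3*28.085 + 8*15.999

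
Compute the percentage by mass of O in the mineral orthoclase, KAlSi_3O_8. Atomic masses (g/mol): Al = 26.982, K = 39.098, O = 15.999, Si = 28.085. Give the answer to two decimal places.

45.99 mass %

M(KAlSi_3O_8) = 278.327 g/mol.
O contributes 8 × 15.999 = 127.992 g per mole.
127.992/278.327 = 0.4599 → 45.99%.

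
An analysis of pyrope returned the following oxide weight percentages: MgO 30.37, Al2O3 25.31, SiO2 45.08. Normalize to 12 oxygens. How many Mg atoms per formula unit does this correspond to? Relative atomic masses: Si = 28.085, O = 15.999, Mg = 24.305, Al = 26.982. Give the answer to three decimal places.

3.015 Mg apfu

MgO: 30.37/40.304 = 0.75352 mol → 0.75352 mol Mg, 0.75352 mol O.
Al2O3: 25.31/101.961 = 0.24823 mol → 0.49646 mol Al, 0.74469 mol O.
SiO2: 45.08/60.083 = 0.75030 mol → 0.75030 mol Si, 1.50060 mol O.
Total oxygen = 2.99881 mol. Normalization factor = 12/2.99881 = 4.00159.
Mg per 12 O = 0.75352 × 4.00159 = 3.015.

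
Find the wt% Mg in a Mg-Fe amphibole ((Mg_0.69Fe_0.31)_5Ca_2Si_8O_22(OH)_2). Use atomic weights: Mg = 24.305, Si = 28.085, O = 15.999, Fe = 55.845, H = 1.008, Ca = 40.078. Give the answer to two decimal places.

9.74 weight percent

Molar mass of (Mg_0.69Fe_0.31)_5Ca_2Si_8O_22(OH)_2: 3.45×24.305 + 1.55×55.845 + 2×40.078 + 8×28.085 + 24×15.999 + 2×1.008 = 861.240 g/mol.
Mass of Mg per formula unit: 3.45 × 24.305 = 83.852 g.
Weight fraction Mg = 83.852 / 861.240 = 0.0974.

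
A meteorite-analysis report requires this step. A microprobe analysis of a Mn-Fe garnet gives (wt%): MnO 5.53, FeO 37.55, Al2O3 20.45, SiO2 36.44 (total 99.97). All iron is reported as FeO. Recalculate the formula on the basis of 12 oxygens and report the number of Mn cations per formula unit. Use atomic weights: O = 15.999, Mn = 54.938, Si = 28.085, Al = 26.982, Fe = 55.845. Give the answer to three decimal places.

0.387 Mn apfu

MnO: 5.53/70.937 = 0.07796 mol → 0.07796 mol Mn, 0.07796 mol O.
FeO: 37.55/71.844 = 0.52266 mol → 0.52266 mol Fe, 0.52266 mol O.
Al2O3: 20.45/101.961 = 0.20057 mol → 0.40114 mol Al, 0.60171 mol O.
SiO2: 36.44/60.083 = 0.60649 mol → 0.60649 mol Si, 1.21298 mol O.
Total oxygen = 2.41531 mol. Normalization factor = 12/2.41531 = 4.96831.
Mn per 12 O = 0.07796 × 4.96831 = 0.387.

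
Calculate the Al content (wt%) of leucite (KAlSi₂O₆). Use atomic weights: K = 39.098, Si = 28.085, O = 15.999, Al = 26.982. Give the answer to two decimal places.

Molar mass of KAlSi₂O₆: 1·39.098 + 1·26.982 + 2·28.085 + 6·15.999 = 218.244 g/mol.
Mass of Al per formula unit: 1 × 26.982 = 26.982 g.
Weight fraction Al = 26.982 / 218.244 = 0.1236.

12.36 wt%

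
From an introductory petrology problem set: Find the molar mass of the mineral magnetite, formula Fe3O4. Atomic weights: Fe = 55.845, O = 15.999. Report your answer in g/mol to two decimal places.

The formula mass is the sum 3×55.845 + 4×15.999.

231.53 g/mol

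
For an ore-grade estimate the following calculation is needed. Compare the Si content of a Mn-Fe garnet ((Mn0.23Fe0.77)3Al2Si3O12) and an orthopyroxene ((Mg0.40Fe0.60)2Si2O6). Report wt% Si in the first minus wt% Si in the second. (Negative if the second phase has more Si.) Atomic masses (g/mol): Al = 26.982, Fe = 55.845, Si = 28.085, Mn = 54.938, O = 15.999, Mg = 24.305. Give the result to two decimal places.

-6.59 percentage points

First mineral: 84.255 g Si in 497.116 g formula = 16.95 wt% Si.
Second mineral: 56.170 g Si in 238.622 g formula = 23.54 wt% Si.
16.95% − 23.54% gives a difference of -6.59 percentage points.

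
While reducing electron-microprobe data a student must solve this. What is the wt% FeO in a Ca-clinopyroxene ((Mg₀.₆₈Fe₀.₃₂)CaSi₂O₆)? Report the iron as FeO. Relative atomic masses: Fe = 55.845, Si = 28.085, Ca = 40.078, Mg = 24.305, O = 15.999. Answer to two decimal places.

10.14 wt%

Molar mass of (Mg₀.₆₈Fe₀.₃₂)CaSi₂O₆ = 0.68·24.305 + 0.32·55.845 + 1·40.078 + 2·28.085 + 6·15.999 = 226.640 g/mol.
Each formula unit contains 0.32 Fe, equivalent to 0.32/1 = 0.3200 mol FeO.
M(FeO) = 1×55.845 + 1×15.999 = 71.844 g/mol.
Mass of FeO per formula unit = 0.3200 × 71.844 = 22.990 g.
FeO wt% = 22.990 / 226.640 × 100 = 10.14%.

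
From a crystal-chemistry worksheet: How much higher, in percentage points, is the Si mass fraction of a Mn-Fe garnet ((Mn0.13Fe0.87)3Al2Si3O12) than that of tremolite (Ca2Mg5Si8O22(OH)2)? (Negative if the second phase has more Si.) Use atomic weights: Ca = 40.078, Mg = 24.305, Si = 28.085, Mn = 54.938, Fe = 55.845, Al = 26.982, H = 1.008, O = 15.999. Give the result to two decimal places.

Si in (Mn0.13Fe0.87)3Al2Si3O12: molar mass 497.388 g/mol; 3×28.085 = 84.255 g → 16.94 wt%.
Si in Ca2Mg5Si8O22(OH)2: molar mass 812.353 g/mol; 8×28.085 = 224.680 g → 27.66 wt%.
Difference = 16.94 − 27.66 = -10.72 percentage points.

-10.72 percentage points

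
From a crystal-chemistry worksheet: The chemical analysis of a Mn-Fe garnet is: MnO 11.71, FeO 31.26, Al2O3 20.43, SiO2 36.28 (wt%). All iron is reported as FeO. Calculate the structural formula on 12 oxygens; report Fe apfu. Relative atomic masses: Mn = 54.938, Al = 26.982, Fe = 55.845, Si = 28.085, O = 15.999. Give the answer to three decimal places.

MnO (M=70.937): mol = 0.16508; Mn = 0.16508, O = 0.16508.
FeO (M=71.844): mol = 0.43511; Fe = 0.43511, O = 0.43511.
Al2O3 (M=101.961): mol = 0.20037; Al = 0.40074, O = 0.60111.
SiO2 (M=60.083): mol = 0.60383; Si = 0.60383, O = 1.20766.
ΣO = 2.40896; factor = 12/ΣO = 4.98140.
Fe apfu = 0.43511 × 4.98140 = 2.167.

2.167 Fe apfu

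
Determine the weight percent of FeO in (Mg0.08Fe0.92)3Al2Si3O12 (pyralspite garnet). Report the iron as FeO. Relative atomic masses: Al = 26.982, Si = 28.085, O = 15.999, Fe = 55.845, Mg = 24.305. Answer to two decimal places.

Molar mass of (Mg0.08Fe0.92)3Al2Si3O12 = 0.24·24.305 + 2.76·55.845 + 2·26.982 + 3·28.085 + 12·15.999 = 490.172 g/mol.
Each formula unit contains 2.76 Fe, equivalent to 2.76/1 = 2.7600 mol FeO.
M(FeO) = 1×55.845 + 1×15.999 = 71.844 g/mol.
Mass of FeO per formula unit = 2.7600 × 71.844 = 198.289 g.
FeO wt% = 198.289 / 490.172 × 100 = 40.45%.

40.45 wt%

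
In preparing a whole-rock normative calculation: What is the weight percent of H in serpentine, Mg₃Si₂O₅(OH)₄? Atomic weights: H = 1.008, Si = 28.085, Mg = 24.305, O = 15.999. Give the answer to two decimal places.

Formula mass = 3*24.305 + 2*28.085 + 9*15.999 + 4*1.008 = 277.108 g/mol, of which 4.032 g is H.
So H makes up 4.032/277.108 = 0.0146 of the mass, i.e. 1.46%.

1.46 wt%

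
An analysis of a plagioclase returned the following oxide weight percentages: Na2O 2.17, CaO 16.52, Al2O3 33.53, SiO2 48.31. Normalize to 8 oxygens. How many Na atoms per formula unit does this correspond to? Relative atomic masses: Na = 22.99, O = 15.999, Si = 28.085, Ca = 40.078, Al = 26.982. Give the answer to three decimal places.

0.192 Na apfu

Na2O: 2.17/61.979 = 0.03501 mol → 0.07002 mol Na, 0.03501 mol O.
CaO: 16.52/56.077 = 0.29459 mol → 0.29459 mol Ca, 0.29459 mol O.
Al2O3: 33.53/101.961 = 0.32885 mol → 0.65770 mol Al, 0.98655 mol O.
SiO2: 48.31/60.083 = 0.80405 mol → 0.80405 mol Si, 1.60810 mol O.
Total oxygen = 2.92425 mol. Normalization factor = 8/2.92425 = 2.73574.
Na per 8 O = 0.07002 × 2.73574 = 0.192.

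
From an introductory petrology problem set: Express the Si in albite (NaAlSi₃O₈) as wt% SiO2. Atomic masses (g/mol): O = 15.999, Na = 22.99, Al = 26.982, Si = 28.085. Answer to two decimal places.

Molar mass of NaAlSi₃O₈ = 1*22.99 + 1*26.982 + 3*28.085 + 8*15.999 = 262.219 g/mol.
Each formula unit contains 3 Si, equivalent to 3/1 = 3.0000 mol SiO2.
M(SiO2) = 1×28.085 + 2×15.999 = 60.083 g/mol.
Mass of SiO2 per formula unit = 3.0000 × 60.083 = 180.249 g.
SiO2 wt% = 180.249 / 262.219 × 100 = 68.74%.

68.74 wt%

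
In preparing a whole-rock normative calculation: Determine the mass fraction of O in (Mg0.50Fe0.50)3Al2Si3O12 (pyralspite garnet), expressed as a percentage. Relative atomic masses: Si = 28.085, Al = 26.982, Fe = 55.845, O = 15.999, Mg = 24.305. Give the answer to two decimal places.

42.62 wt%

Formula mass = 1.50·24.305 + 1.50·55.845 + 2·26.982 + 3·28.085 + 12·15.999 = 450.432 g/mol, of which 191.988 g is O.
So O makes up 191.988/450.432 = 0.4262 of the mass, i.e. 42.62%.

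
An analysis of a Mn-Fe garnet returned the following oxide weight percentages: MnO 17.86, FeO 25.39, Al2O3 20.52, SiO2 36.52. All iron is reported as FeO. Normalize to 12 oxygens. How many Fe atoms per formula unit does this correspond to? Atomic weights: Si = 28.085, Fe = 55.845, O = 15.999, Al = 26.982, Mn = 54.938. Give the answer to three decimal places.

1.749 Fe apfu

MnO (M=70.937): mol = 0.25177; Mn = 0.25177, O = 0.25177.
FeO (M=71.844): mol = 0.35340; Fe = 0.35340, O = 0.35340.
Al2O3 (M=101.961): mol = 0.20125; Al = 0.40250, O = 0.60375.
SiO2 (M=60.083): mol = 0.60783; Si = 0.60783, O = 1.21566.
ΣO = 2.42458; factor = 12/ΣO = 4.94931.
Fe apfu = 0.35340 × 4.94931 = 1.749.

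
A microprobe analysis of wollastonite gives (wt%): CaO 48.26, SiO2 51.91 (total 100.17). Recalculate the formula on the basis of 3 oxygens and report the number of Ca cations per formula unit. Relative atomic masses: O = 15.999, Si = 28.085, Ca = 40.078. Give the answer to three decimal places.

0.997 Ca apfu

48.26 wt% CaO ÷ 56.077 g/mol = 0.86060 mol, giving 0.86060 Ca and 0.86060 O.
51.91 wt% SiO2 ÷ 60.083 g/mol = 0.86397 mol, giving 0.86397 Si and 1.72794 O.
Oxygen sums to 2.58854; scaling by 3/2.58854 = 1.15895 puts the formula on 3 O.
Ca: 0.86060 × 1.15895 = 0.997 atoms per formula unit.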